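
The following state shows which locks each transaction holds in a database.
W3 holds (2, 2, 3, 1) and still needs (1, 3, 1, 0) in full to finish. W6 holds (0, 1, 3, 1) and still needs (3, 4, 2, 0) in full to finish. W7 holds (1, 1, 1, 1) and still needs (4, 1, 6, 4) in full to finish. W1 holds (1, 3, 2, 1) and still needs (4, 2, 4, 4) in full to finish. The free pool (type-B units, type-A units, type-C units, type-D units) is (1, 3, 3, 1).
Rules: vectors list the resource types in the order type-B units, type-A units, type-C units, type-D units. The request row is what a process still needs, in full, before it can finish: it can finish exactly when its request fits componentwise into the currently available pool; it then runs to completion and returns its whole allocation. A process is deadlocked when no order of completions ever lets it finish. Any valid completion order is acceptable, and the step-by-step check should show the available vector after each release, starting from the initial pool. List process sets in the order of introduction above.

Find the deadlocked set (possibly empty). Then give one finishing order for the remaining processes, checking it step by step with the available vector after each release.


Deadlocked set: W7 and W1.
Key observation: even finishing W3, W6 leaves just (3, 6, 9, 3) free — too little type-B units for any of the remaining processes.
A valid finishing order for the others: W3, W6. Verifying each step:
  pool = (1, 3, 3, 1)
  W3 needs (1, 3, 1, 0) <= (1, 3, 3, 1) -> finishes; pool += (2, 2, 3, 1) = (3, 5, 6, 2)
  W6 needs (3, 4, 2, 0) <= (3, 5, 6, 2) -> finishes; pool += (0, 1, 3, 1) = (3, 6, 9, 3)
None of the blocked processes ever fits:
  W7 still needs (4, 1, 6, 4) but only (3, 6, 9, 3) is free — short on type-B units and type-D units
  W1 still needs (4, 2, 4, 4) but only (3, 6, 9, 3) is free — short on type-B units and type-D units


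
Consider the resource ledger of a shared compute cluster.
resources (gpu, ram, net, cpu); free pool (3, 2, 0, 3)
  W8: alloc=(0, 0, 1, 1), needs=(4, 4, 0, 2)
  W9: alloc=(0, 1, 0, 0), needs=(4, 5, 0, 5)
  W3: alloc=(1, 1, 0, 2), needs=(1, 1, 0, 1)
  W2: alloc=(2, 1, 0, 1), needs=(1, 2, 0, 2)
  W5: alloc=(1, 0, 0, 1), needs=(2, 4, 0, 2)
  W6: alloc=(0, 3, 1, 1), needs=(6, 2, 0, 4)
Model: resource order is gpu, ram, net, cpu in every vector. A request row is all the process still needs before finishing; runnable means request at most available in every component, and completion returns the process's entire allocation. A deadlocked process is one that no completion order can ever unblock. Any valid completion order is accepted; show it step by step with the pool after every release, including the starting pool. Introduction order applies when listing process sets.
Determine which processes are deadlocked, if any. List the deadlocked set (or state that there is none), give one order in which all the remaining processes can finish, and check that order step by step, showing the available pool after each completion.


No process is deadlocked.
Key observation: the pool covers W2 at once, and every later process fits after earlier releases.
The rest can finish in the order W2, W3, W8, W6, W9, W5. Walking it through:
  pool = (3, 2, 0, 3)
  W2: need (1, 2, 0, 2) fits (3, 2, 0, 3); releases (2, 1, 0, 1), pool now (5, 3, 0, 4)
  W3: need (1, 1, 0, 1) fits (5, 3, 0, 4); releases (1, 1, 0, 2), pool now (6, 4, 0, 6)
  W8: need (4, 4, 0, 2) fits (6, 4, 0, 6); releases (0, 0, 1, 1), pool now (6, 4, 1, 7)
  W6: need (6, 2, 0, 4) fits (6, 4, 1, 7); releases (0, 3, 1, 1), pool now (6, 7, 2, 8)
  W9: need (4, 5, 0, 5) fits (6, 7, 2, 8); releases (0, 1, 0, 0), pool now (6, 8, 2, 8)
  W5: need (2, 4, 0, 2) fits (6, 8, 2, 8); releases (1, 0, 0, 1), pool now (7, 8, 2, 9)


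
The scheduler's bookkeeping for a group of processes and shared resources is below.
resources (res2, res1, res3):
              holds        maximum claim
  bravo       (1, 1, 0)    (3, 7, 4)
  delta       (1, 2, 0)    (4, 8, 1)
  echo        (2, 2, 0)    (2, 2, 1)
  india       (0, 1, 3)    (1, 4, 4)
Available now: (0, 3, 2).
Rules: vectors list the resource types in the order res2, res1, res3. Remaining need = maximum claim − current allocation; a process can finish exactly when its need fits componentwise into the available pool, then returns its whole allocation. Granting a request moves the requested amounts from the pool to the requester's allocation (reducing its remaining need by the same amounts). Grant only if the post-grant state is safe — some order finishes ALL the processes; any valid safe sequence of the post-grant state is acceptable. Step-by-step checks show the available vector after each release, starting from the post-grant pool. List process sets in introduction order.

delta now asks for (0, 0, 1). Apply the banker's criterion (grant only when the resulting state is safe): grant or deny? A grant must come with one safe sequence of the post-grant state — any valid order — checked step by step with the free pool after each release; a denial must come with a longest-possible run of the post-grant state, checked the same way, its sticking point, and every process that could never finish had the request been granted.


GRANT: granting preserves safety; a valid post-grant sequence is echo, india, bravo, delta.
Key observation: even at the reduced pool (0, 3, 1), echo fits immediately, so safety survives the grant.
Verifying the post-grant state step by step:
  pool = (0, 3, 1)
  run echo (needs (0, 0, 1), free (0, 3, 1)); after release of (2, 2, 0) the pool is (2, 5, 1)
  run india (needs (1, 3, 1), free (2, 5, 1)); after release of (0, 1, 3) the pool is (2, 6, 4)
  run bravo (needs (2, 6, 4), free (2, 6, 4)); after release of (1, 1, 0) the pool is (3, 7, 4)
  run delta (needs (3, 6, 0), free (3, 7, 4)); after release of (1, 2, 1) the pool is (4, 9, 5)


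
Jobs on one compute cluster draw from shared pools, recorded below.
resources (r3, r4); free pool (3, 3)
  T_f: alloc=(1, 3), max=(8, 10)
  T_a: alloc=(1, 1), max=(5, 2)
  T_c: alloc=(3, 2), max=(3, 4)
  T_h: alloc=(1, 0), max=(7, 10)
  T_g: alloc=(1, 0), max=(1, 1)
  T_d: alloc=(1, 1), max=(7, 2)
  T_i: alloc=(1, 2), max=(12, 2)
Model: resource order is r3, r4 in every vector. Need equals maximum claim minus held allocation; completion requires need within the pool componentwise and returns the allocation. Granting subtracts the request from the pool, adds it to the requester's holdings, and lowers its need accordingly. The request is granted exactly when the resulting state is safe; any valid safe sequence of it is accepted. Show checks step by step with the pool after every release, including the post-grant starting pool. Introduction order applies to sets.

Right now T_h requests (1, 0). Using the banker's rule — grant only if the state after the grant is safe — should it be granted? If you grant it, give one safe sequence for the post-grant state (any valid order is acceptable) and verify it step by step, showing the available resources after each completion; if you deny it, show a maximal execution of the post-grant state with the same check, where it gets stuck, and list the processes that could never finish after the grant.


GRANT — the state after the grant stays safe, e.g. via T_c, T_g, T_a, T_d, T_f, T_h, T_i.
Key observation: granting shrinks the pool to (2, 3), yet T_c still fits and the chain goes through.
Verifying the post-grant state step by step:
  pool = (2, 3)
  T_c needs (0, 2) <= (2, 3) -> finishes; pool += (3, 2) = (5, 5)
  T_g needs (0, 1) <= (5, 5) -> finishes; pool += (1, 0) = (6, 5)
  T_a needs (4, 1) <= (6, 5) -> finishes; pool += (1, 1) = (7, 6)
  T_d needs (6, 1) <= (7, 6) -> finishes; pool += (1, 1) = (8, 7)
  T_f needs (7, 7) <= (8, 7) -> finishes; pool += (1, 3) = (9, 10)
  T_h needs (5, 10) <= (9, 10) -> finishes; pool += (2, 0) = (11, 10)
  T_i needs (11, 0) <= (11, 10) -> finishes; pool += (1, 2) = (12, 12)


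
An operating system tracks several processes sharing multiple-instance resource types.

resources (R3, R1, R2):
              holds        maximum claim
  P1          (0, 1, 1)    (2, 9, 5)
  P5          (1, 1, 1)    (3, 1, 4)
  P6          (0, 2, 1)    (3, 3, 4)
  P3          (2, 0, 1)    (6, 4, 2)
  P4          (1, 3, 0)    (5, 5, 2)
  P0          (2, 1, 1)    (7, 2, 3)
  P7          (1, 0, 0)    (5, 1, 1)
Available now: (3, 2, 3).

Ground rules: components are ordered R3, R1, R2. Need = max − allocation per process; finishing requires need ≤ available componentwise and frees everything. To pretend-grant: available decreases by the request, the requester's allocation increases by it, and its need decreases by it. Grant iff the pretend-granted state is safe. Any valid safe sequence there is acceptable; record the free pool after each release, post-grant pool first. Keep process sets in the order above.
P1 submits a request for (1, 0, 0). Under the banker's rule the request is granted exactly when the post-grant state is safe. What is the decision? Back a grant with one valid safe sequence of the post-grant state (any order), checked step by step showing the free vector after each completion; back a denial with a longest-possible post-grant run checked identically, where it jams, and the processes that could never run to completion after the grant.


DENY. Granting would leave the state unsafe.
Key observation: after P5, P6 the pool peaks at (3, 5, 5), and each blocked process is short somewhere: P1 on R1; P3 on R3; P4 on R3; P0 on R3; P7 on R3.
On the post-grant state, P5, P6 is a maximal run — nothing extends it. Step-by-step check:
  pool = (2, 2, 3)
  run P5 (needs (2, 0, 3), free (2, 2, 3)); after release of (1, 1, 1) the pool is (3, 3, 4)
  run P6 (needs (3, 1, 3), free (3, 3, 4)); after release of (0, 2, 1) the pool is (3, 5, 5)
  blocked: P1 wants (1, 8, 4), pool (3, 5, 5) — not enough R1
  blocked: P3 wants (4, 4, 1), pool (3, 5, 5) — not enough R3
  blocked: P4 wants (4, 2, 2), pool (3, 5, 5) — not enough R3
  blocked: P0 wants (5, 1, 2), pool (3, 5, 5) — not enough R3
  blocked: P7 wants (4, 1, 1), pool (3, 5, 5) — not enough R3
Processes that could never finish after the grant: P1, P3, P4, P0 and P7.


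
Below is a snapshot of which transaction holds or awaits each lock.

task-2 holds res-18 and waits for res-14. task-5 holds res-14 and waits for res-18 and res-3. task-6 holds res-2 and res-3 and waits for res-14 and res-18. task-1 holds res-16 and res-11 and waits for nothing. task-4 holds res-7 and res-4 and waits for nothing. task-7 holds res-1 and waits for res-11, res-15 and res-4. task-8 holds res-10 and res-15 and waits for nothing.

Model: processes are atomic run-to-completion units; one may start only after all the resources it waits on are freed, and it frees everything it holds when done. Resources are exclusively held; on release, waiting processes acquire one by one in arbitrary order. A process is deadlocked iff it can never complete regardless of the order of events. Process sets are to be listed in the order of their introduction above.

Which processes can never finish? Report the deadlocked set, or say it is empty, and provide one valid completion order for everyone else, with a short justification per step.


Deadlocked: task-2, task-5 and task-6.
Key observation: along task-2 -> task-5 -> task-2, each member waits on what the next one holds — a deadlock; task-6 is caught in further circular waits.
A valid finishing order for the others: task-4, task-1, task-8, task-7.
Walking it through:
  run task-4 (it waits on nothing); releases res-7 and res-4
  run task-1 (it waits on nothing); releases res-16 and res-11
  run task-8 (it waits on nothing); releases res-10 and res-15
  task-7: everything it awaited (res-11, res-15 and res-4) is free; runs, freeing res-1


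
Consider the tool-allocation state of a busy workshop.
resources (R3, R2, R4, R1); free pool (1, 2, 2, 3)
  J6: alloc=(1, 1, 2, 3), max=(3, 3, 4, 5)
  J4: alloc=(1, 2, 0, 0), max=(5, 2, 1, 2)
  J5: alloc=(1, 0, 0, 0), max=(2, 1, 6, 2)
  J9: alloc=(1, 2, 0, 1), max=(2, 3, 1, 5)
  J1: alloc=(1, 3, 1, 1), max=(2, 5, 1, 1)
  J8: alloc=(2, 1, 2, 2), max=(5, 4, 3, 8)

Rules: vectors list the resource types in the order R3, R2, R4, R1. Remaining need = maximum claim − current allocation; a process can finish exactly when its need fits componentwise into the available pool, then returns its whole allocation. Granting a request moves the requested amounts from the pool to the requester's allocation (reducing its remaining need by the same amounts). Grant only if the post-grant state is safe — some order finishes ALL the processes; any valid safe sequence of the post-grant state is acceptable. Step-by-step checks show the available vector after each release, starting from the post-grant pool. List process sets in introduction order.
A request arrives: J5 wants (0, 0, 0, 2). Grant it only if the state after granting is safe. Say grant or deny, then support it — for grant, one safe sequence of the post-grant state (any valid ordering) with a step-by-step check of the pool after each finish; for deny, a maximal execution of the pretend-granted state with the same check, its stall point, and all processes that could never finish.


GRANT: granting preserves safety; a valid post-grant sequence is J1, J6, J9, J4, J8, J5.
Key observation: the transfer keeps a workable pool ((1, 2, 2, 1)); J1 starts the safe sequence.
Verifying the post-grant state step by step:
  pool = (1, 2, 2, 1)
  J1: need (1, 2, 0, 0) fits (1, 2, 2, 1); releases (1, 3, 1, 1), pool now (2, 5, 3, 2)
  J6: need (2, 2, 2, 2) fits (2, 5, 3, 2); releases (1, 1, 2, 3), pool now (3, 6, 5, 5)
  J9: need (1, 1, 1, 4) fits (3, 6, 5, 5); releases (1, 2, 0, 1), pool now (4, 8, 5, 6)
  J4: need (4, 0, 1, 2) fits (4, 8, 5, 6); releases (1, 2, 0, 0), pool now (5, 10, 5, 6)
  J8: need (3, 3, 1, 6) fits (5, 10, 5, 6); releases (2, 1, 2, 2), pool now (7, 11, 7, 8)
  J5: need (1, 1, 6, 0) fits (7, 11, 7, 8); releases (1, 0, 0, 2), pool now (8, 11, 7, 10)


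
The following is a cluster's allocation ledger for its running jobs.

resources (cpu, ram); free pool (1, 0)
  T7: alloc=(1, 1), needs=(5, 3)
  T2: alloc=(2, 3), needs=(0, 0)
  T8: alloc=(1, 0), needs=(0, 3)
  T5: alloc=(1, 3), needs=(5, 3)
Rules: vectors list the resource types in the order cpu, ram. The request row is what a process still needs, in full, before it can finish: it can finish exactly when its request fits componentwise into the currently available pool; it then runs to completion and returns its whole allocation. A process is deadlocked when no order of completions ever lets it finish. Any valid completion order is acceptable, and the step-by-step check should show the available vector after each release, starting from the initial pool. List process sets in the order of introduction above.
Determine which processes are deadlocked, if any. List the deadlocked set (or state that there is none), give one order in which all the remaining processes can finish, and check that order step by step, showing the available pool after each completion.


The deadlocked set is T7 and T5.
Key observation: cpu is the bottleneck — with T2, T8 done the pool holds (4, 3), short of every remaining need.
One completion order for the rest: T2, T8. Step-by-step check:
  pool = (1, 0)
  run T2 (needs (0, 0), free (1, 0)); after release of (2, 3) the pool is (3, 3)
  run T8 (needs (0, 3), free (3, 3)); after release of (1, 0) the pool is (4, 3)
None of the blocked processes ever fits:
  T7 still needs (5, 3) but only (4, 3) is free — short on cpu
  T5 still needs (5, 3) but only (4, 3) is free — short on cpu


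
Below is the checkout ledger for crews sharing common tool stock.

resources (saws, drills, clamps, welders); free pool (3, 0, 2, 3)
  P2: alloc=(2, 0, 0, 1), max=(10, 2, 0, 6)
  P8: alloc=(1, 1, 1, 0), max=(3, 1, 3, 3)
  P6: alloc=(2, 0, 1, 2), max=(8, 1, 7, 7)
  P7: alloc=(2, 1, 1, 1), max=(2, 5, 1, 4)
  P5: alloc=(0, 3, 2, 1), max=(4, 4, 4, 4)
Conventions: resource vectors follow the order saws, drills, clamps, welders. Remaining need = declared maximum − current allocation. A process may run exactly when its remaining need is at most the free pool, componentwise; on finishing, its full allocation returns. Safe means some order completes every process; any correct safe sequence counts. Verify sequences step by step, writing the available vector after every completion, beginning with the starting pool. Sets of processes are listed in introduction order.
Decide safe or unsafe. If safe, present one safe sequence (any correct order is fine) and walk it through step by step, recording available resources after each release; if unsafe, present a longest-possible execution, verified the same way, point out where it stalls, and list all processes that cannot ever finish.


SAFE, for example via the order P8, P5, P7, P6, P2.
Key observation: reading the order forward, P8 is the first process whose need (2, 0, 2, 3) meets the free pool (3, 0, 2, 3) exactly on a resource it requests.
Check, step by step:
  pool = (3, 0, 2, 3)
  P8: need (2, 0, 2, 3) fits (3, 0, 2, 3); releases (1, 1, 1, 0), pool now (4, 1, 3, 3)
  P5: need (4, 1, 2, 3) fits (4, 1, 3, 3); releases (0, 3, 2, 1), pool now (4, 4, 5, 4)
  P7: need (0, 4, 0, 3) fits (4, 4, 5, 4); releases (2, 1, 1, 1), pool now (6, 5, 6, 5)
  P6: need (6, 1, 6, 5) fits (6, 5, 6, 5); releases (2, 0, 1, 2), pool now (8, 5, 7, 7)
  P2: need (8, 2, 0, 5) fits (8, 5, 7, 7); releases (2, 0, 0, 1), pool now (10, 5, 7, 8)


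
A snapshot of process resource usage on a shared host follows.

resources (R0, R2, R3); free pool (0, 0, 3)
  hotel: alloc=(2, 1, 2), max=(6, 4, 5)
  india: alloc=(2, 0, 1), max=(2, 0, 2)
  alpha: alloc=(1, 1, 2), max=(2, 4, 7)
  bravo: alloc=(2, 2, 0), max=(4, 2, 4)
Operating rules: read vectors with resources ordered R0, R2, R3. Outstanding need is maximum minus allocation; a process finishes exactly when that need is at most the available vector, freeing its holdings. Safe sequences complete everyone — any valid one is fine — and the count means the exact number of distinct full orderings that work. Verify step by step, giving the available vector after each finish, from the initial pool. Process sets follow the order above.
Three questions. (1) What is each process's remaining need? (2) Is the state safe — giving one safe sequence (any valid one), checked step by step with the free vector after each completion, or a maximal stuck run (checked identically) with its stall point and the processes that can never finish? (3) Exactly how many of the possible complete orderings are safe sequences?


(1) Remaining need (order R0, R2, R3):
  hotel: (4, 3, 3)
  india: (0, 0, 1)
  alpha: (1, 3, 5)
  bravo: (2, 0, 4)
(2) UNSAFE — no complete ordering exists.
Key observation: after india, bravo complete, (4, 2, 4) is the best the pool ever gets, yet each leftover process wants more R2.
Going as far as possible: india, bravo; after that, nothing fits. Check, step by step:
  pool = (0, 0, 3)
  run india (needs (0, 0, 1), free (0, 0, 3)); after release of (2, 0, 1) the pool is (2, 0, 4)
  run bravo (needs (2, 0, 4), free (2, 0, 4)); after release of (2, 2, 0) the pool is (4, 2, 4)
  hotel cannot run: need (4, 3, 3) vs free (4, 2, 4) (insufficient R2)
  alpha cannot run: need (1, 3, 5) vs free (4, 2, 4) (insufficient R2 and R3)
Never able to finish: hotel and alpha.
(3) Precisely 0 of the possible complete orderings are safe sequences.


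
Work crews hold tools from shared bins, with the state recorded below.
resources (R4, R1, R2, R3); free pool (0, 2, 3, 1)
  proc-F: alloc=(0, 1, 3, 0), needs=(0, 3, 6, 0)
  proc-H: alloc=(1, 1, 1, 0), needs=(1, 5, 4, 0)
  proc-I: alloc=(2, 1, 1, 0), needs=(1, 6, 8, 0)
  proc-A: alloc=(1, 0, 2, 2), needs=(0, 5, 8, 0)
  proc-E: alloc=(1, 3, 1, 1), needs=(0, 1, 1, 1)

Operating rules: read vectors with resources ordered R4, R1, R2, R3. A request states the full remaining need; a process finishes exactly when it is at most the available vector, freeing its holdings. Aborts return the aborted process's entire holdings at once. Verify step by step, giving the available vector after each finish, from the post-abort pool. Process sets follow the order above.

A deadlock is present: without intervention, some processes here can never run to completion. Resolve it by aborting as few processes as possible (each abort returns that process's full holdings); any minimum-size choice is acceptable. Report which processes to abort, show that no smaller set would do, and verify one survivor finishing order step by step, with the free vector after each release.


Abort proc-F.
Key observation: proc-I was stuck for good until proc-F gave back (0, 1, 3, 0); in the order shown it finishes at step 3.
No smaller set exists: with zero aborts the deadlock remains.
The survivors complete as proc-E, proc-H, proc-I, proc-A. Step-by-step check (starting from the post-abort pool):
  pool = (0, 3, 6, 1)
  run proc-E (needs (0, 1, 1, 1), free (0, 3, 6, 1)); after release of (1, 3, 1, 1) the pool is (1, 6, 7, 2)
  run proc-H (needs (1, 5, 4, 0), free (1, 6, 7, 2)); after release of (1, 1, 1, 0) the pool is (2, 7, 8, 2)
  run proc-I (needs (1, 6, 8, 0), free (2, 7, 8, 2)); after release of (2, 1, 1, 0) the pool is (4, 8, 9, 2)
  run proc-A (needs (0, 5, 8, 0), free (4, 8, 9, 2)); after release of (1, 0, 2, 2) the pool is (5, 8, 11, 4)


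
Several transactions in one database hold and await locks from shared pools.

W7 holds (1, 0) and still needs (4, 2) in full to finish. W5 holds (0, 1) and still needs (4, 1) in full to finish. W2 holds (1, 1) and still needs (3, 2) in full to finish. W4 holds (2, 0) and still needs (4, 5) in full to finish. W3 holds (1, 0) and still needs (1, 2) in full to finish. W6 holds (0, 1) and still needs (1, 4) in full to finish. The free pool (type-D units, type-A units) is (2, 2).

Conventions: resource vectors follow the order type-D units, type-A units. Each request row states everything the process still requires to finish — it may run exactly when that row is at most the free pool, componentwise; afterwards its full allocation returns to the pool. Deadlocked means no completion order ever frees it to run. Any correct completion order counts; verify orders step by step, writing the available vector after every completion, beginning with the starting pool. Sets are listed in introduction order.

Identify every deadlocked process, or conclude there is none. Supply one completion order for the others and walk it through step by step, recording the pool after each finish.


No process is deadlocked.
Key observation: W3 fits the free pool immediately, and its release cascades until everyone finishes.
A valid finishing order for the others: W3, W2, W5, W6, W4, W7. Check, step by step:
  pool = (2, 2)
  W3: need (1, 2) fits (2, 2); releases (1, 0), pool now (3, 2)
  W2: need (3, 2) fits (3, 2); releases (1, 1), pool now (4, 3)
  W5: need (4, 1) fits (4, 3); releases (0, 1), pool now (4, 4)
  W6: need (1, 4) fits (4, 4); releases (0, 1), pool now (4, 5)
  W4: need (4, 5) fits (4, 5); releases (2, 0), pool now (6, 5)
  W7: need (4, 2) fits (6, 5); releases (1, 0), pool now (7, 5)


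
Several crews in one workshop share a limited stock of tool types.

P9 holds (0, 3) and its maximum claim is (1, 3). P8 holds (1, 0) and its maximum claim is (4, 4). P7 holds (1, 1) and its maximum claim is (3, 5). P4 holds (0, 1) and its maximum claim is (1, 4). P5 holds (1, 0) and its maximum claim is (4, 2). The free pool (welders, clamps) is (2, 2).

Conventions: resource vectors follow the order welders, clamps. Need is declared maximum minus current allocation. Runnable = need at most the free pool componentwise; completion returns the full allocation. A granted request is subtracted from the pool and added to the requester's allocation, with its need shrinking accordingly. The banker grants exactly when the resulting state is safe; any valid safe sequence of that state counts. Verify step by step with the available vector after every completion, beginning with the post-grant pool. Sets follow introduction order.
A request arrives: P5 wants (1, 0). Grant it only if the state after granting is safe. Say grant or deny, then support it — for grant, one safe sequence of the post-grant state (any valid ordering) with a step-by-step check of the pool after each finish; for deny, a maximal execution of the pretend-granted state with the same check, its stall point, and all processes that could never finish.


DENY — the pretend-granted state is unsafe.
Key observation: the wall is welders: completing P9, P4 brings the pool only to (1, 6), and all the rest need more.
After a pretend grant, a maximal execution: P9, P4 — then nothing else fits. Verifying each step:
  pool = (1, 2)
  P9 needs (1, 0) <= (1, 2) -> finishes; pool += (0, 3) = (1, 5)
  P4 needs (1, 3) <= (1, 5) -> finishes; pool += (0, 1) = (1, 6)
  P8 still needs (3, 4) but only (1, 6) is free — short on welders
  P7 still needs (2, 4) but only (1, 6) is free — short on welders
  P5 still needs (2, 2) but only (1, 6) is free — short on welders
Post-grant, the permanently blocked set is P8, P7 and P5.


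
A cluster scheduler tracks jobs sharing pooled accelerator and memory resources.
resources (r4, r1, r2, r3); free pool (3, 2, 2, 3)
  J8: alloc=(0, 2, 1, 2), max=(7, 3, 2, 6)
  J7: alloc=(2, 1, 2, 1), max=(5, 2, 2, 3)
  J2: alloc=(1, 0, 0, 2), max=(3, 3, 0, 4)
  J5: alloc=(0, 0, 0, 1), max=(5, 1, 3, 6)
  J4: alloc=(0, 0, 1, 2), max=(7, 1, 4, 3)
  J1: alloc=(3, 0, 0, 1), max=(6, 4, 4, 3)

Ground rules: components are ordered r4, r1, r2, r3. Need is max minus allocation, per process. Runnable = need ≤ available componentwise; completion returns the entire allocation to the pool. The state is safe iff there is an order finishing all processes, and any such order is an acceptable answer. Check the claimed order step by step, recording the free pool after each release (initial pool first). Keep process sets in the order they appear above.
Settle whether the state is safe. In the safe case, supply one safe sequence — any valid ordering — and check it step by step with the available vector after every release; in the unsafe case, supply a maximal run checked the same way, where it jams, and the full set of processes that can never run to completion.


The state is UNSAFE.
Key observation: after J7, J2, J5 the pool peaks at (6, 3, 4, 7), and each blocked process is short somewhere: J8 on r4; J4 on r4; J1 on r1.
A maximal execution: J7, J2, J5 — then nothing else fits. Walking it through:
  pool = (3, 2, 2, 3)
  J7 needs (3, 1, 0, 2) <= (3, 2, 2, 3) -> finishes; pool += (2, 1, 2, 1) = (5, 3, 4, 4)
  J2 needs (2, 3, 0, 2) <= (5, 3, 4, 4) -> finishes; pool += (1, 0, 0, 2) = (6, 3, 4, 6)
  J5 needs (5, 1, 3, 5) <= (6, 3, 4, 6) -> finishes; pool += (0, 0, 0, 1) = (6, 3, 4, 7)
  blocked: J8 wants (7, 1, 1, 4), pool (6, 3, 4, 7) — not enough r4
  blocked: J4 wants (7, 1, 3, 1), pool (6, 3, 4, 7) — not enough r4
  blocked: J1 wants (3, 4, 4, 2), pool (6, 3, 4, 7) — not enough r1
Permanently blocked: J8, J4 and J1.


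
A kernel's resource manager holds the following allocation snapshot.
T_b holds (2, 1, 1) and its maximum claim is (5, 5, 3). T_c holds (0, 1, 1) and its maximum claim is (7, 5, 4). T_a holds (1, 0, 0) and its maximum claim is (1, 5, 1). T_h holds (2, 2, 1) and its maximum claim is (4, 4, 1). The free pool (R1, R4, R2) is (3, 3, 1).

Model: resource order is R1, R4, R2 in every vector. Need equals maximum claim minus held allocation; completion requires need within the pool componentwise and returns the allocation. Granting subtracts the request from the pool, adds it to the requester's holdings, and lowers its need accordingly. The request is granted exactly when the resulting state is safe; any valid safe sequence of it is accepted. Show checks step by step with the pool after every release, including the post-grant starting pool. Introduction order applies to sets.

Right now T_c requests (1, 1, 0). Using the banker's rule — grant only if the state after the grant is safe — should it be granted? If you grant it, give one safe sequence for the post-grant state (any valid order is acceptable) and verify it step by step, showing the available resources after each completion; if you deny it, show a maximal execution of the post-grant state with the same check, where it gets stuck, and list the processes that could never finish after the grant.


GRANT: granting preserves safety; a valid post-grant sequence is T_h, T_b, T_c, T_a.
Key observation: the grant leaves (2, 2, 1) free — enough for T_h, whose release restarts the cascade.
Check on the post-grant state, step by step:
  pool = (2, 2, 1)
  T_h: need (2, 2, 0) fits (2, 2, 1); releases (2, 2, 1), pool now (4, 4, 2)
  T_b: need (3, 4, 2) fits (4, 4, 2); releases (2, 1, 1), pool now (6, 5, 3)
  T_c: need (6, 3, 3) fits (6, 5, 3); releases (1, 2, 1), pool now (7, 7, 4)
  T_a: need (0, 5, 1) fits (7, 7, 4); releases (1, 0, 0), pool now (8, 7, 4)


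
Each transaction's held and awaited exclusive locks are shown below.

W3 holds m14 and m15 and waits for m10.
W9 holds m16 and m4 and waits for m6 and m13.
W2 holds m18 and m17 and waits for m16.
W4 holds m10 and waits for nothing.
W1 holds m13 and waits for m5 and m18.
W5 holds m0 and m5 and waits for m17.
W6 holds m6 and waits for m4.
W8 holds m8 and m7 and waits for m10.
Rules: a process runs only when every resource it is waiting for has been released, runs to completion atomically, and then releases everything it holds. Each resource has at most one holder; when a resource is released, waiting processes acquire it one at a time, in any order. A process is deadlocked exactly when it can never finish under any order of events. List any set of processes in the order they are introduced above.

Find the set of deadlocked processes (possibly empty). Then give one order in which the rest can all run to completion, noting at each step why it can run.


Deadlocked set: W9, W2, W1, W5 and W6.
Key observation: the loop W9 -> W1 -> W2 -> W9 blocks itself forever; W5 and W6 are caught in further circular waits.
One completion order for the rest: W4, W8, W3.
Verifying each step:
  run W4 (it waits on nothing); releases m10
  W8 waits on m10 — all released -> runs and releases m8 and m7
  W3 waits on m10 — all released -> runs and releases m14 and m15


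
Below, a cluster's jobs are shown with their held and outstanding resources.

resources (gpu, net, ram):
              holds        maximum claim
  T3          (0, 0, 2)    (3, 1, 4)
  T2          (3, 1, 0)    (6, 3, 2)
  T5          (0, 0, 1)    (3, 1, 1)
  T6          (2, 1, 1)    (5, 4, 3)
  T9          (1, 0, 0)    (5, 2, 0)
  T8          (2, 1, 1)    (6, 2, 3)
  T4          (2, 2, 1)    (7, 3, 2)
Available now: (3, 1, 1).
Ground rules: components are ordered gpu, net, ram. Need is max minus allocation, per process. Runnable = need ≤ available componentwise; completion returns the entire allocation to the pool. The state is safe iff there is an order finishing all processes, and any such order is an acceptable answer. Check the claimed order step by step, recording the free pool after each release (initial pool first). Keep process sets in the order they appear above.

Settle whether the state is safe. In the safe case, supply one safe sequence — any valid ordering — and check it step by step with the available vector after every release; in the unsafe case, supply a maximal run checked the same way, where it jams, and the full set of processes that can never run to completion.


UNSAFE — no complete ordering exists.
Key observation: after T5, T3 the pool peaks at (3, 1, 4), and each blocked process is short somewhere: T2 on net; T6 on net; T9 on gpu, net; T8 on gpu; T4 on gpu.
Going as far as possible: T5, T3; after that, nothing fits. Walking it through:
  pool = (3, 1, 1)
  run T5 (needs (3, 1, 0), free (3, 1, 1)); after release of (0, 0, 1) the pool is (3, 1, 2)
  run T3 (needs (3, 1, 2), free (3, 1, 2)); after release of (0, 0, 2) the pool is (3, 1, 4)
  T2 still needs (3, 2, 2) but only (3, 1, 4) is free — short on net
  T6 still needs (3, 3, 2) but only (3, 1, 4) is free — short on net
  T9 still needs (4, 2, 0) but only (3, 1, 4) is free — short on gpu and net
  T8 still needs (4, 1, 2) but only (3, 1, 4) is free — short on gpu
  T4 still needs (5, 1, 1) but only (3, 1, 4) is free — short on gpu
Permanently blocked: T2, T6, T9, T8 and T4.


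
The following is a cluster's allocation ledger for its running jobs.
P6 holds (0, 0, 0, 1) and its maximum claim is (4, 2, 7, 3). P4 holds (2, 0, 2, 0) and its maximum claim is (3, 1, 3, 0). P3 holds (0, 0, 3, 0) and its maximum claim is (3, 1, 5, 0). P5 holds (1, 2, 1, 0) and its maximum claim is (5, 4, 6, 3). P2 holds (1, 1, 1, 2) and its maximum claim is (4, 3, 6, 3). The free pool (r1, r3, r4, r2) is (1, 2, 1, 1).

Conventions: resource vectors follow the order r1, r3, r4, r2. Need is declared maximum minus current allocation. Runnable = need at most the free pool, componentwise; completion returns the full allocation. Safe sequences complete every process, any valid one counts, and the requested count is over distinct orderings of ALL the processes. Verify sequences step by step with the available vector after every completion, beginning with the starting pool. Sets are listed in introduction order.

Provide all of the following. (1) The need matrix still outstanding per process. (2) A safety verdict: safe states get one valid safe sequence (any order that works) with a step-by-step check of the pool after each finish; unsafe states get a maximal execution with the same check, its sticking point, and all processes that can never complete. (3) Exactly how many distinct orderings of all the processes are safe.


(1) Remaining need (order r1, r3, r4, r2):
  P6: (4, 2, 7, 2)
  P4: (1, 1, 1, 0)
  P3: (3, 1, 2, 0)
  P5: (4, 2, 5, 3)
  P2: (3, 2, 5, 1)
(2) SAFE — a valid safe sequence is P4, P3, P2, P6, P5.
Key observation: at P4 the run first touches a limit — (1, 1, 1, 0) against (1, 2, 1, 1), exact on a resource it actually requests.
Verifying each step:
  pool = (1, 2, 1, 1)
  run P4 (needs (1, 1, 1, 0), free (1, 2, 1, 1)); after release of (2, 0, 2, 0) the pool is (3, 2, 3, 1)
  run P3 (needs (3, 1, 2, 0), free (3, 2, 3, 1)); after release of (0, 0, 3, 0) the pool is (3, 2, 6, 1)
  run P2 (needs (3, 2, 5, 1), free (3, 2, 6, 1)); after release of (1, 1, 1, 2) the pool is (4, 3, 7, 3)
  run P6 (needs (4, 2, 7, 2), free (4, 3, 7, 3)); after release of (0, 0, 0, 1) the pool is (4, 3, 7, 4)
  run P5 (needs (4, 2, 5, 3), free (4, 3, 7, 4)); after release of (1, 2, 1, 0) the pool is (5, 5, 8, 4)
(3) Exactly 2 of the possible complete orderings are safe sequences.


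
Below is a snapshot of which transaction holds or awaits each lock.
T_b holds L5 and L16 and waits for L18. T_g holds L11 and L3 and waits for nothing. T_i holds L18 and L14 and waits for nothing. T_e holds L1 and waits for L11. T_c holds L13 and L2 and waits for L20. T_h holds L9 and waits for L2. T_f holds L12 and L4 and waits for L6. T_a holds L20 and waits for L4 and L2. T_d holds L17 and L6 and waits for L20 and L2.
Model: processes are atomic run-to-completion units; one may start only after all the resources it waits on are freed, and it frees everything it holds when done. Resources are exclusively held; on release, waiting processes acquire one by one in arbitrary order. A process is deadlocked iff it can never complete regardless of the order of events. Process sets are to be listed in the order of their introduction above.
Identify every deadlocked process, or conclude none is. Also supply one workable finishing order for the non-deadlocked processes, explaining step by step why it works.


Deadlocked: T_c, T_h, T_f, T_a and T_d.
Key observation: nobody on the ring T_c -> T_a -> T_c can start until another member finishes, which never happens; T_f and T_d are caught in further circular waits and T_h waits into the deadlock from upstream.
The rest can finish in the order T_i, T_b, T_g, T_e.
Check, step by step:
  T_i waits on nothing -> runs at once and releases L18 and L14
  T_b: everything it awaited (L18) is free; runs, freeing L5 and L16
  T_g waits on nothing -> runs at once and releases L11 and L3
  T_e: everything it awaited (L11) is free; runs, freeing L1


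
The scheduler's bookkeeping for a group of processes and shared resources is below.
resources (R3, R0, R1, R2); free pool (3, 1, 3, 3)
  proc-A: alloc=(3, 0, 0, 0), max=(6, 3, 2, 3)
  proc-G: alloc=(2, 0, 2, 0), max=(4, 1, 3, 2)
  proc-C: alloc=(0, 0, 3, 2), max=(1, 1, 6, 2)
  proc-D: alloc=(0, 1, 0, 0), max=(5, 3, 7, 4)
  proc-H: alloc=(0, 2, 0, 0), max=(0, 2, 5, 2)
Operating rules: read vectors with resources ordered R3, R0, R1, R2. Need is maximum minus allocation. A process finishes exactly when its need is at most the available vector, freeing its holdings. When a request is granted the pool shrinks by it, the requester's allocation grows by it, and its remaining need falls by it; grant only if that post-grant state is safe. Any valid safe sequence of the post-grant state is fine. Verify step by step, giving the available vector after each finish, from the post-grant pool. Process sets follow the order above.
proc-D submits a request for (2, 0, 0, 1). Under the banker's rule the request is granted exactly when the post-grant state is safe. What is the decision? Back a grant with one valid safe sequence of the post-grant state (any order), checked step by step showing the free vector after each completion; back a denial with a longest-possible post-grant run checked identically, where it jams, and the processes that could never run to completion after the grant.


DENY. Granting would leave the state unsafe.
Key observation: the pool after proc-C, proc-H is (1, 3, 6, 4); every surviving request exceeds it in R3, so progress ends there.
After a pretend grant, a maximal execution: proc-C, proc-H — then nothing else fits. Walking it through:
  pool = (1, 1, 3, 2)
  proc-C needs (1, 1, 3, 0) <= (1, 1, 3, 2) -> finishes; pool += (0, 0, 3, 2) = (1, 1, 6, 4)
  proc-H needs (0, 0, 5, 2) <= (1, 1, 6, 4) -> finishes; pool += (0, 2, 0, 0) = (1, 3, 6, 4)
  proc-A cannot run: need (3, 3, 2, 3) vs free (1, 3, 6, 4) (insufficient R3)
  proc-G cannot run: need (2, 1, 1, 2) vs free (1, 3, 6, 4) (insufficient R3)
  proc-D cannot run: need (3, 2, 7, 3) vs free (1, 3, 6, 4) (insufficient R3 and R1)
Post-grant, the permanently blocked set is proc-A, proc-G and proc-D.


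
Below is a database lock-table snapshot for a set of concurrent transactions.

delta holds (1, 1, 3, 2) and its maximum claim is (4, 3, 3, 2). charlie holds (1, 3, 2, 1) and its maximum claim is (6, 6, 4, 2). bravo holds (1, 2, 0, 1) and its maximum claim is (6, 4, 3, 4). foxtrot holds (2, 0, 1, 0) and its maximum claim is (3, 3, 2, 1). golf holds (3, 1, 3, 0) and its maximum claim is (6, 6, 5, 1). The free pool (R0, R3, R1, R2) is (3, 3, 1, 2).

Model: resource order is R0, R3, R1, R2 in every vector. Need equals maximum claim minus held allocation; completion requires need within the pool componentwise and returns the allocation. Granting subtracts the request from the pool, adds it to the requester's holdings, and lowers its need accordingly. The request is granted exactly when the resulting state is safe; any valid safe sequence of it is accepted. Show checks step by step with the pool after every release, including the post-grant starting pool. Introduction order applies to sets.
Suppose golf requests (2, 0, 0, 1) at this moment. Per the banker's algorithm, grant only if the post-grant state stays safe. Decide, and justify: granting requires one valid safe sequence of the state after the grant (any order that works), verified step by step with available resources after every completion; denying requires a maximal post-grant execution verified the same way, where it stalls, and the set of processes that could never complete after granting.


DENY. Granting would leave the state unsafe.
Key observation: after foxtrot, delta the pool peaks at (4, 4, 5, 3), and each blocked process is short somewhere: charlie on R0; bravo on R0; golf on R3.
After a pretend grant, a maximal execution: foxtrot, delta — then nothing else fits. Verifying each step:
  pool = (1, 3, 1, 1)
  foxtrot needs (1, 3, 1, 1) <= (1, 3, 1, 1) -> finishes; pool += (2, 0, 1, 0) = (3, 3, 2, 1)
  delta needs (3, 2, 0, 0) <= (3, 3, 2, 1) -> finishes; pool += (1, 1, 3, 2) = (4, 4, 5, 3)
  charlie still needs (5, 3, 2, 1) but only (4, 4, 5, 3) is free — short on R0
  bravo still needs (5, 2, 3, 3) but only (4, 4, 5, 3) is free — short on R0
  golf still needs (1, 5, 2, 0) but only (4, 4, 5, 3) is free — short on R3
Had the request been granted, charlie, bravo and golf could never finish.
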